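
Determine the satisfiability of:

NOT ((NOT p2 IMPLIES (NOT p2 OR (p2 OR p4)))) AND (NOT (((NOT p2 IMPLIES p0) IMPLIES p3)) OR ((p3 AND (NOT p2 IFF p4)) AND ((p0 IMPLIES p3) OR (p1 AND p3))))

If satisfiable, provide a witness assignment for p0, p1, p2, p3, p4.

The conjunct NOT ((NOT p2 IMPLIES (NOT p2 OR (p2 OR p4)))) is unsatisfiable on its own:
  p2=F, p4=F: evaluates to False.
  p2=F, p4=T: evaluates to False.
  p2=T, p4=F: evaluates to False.
  p2=T, p4=T: evaluates to False.
So the whole conjunction is unsatisfiable.

The formula is unsatisfiable.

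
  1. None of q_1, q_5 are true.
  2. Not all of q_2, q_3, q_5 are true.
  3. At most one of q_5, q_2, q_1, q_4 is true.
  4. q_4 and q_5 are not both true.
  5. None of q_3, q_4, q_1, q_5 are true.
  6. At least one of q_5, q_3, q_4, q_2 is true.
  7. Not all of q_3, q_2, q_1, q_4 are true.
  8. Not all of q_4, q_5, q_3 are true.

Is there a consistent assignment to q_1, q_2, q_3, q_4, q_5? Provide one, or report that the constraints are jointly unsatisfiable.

q_1 = False, q_2 = True, q_3 = False, q_4 = False, q_5 = False

  (1) {q_1, q_5}: 0 true — none ✓
  (2) {q_2, q_3, q_5}: 1/3 true — not all ✓
  (3) {q_5, q_2, q_1, q_4}: 1 true — at most one ✓
  (4) q_4=F, q_5=F — not both ✓
  (5) {q_3, q_4, q_1, q_5}: 0 true — none ✓
  (6) {q_5, q_3, q_4, q_2}: 1 true — at least one ✓
  (7) {q_3, q_2, q_1, q_4}: 1/4 true — not all ✓
  (8) {q_4, q_5, q_3}: 0/3 true — not all ✓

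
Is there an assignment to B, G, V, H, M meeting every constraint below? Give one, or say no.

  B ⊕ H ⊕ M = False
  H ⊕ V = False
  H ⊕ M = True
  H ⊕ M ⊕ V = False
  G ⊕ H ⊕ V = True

B = True; G = True; V = True; H = True; M = False

B ⊕ H ⊕ M = T ⊕ T ⊕ F = False ✓
H ⊕ V = T ⊕ T = False ✓
H ⊕ M = T ⊕ F = True ✓
H ⊕ M ⊕ V = T ⊕ F ⊕ T = False ✓
G ⊕ H ⊕ V = T ⊕ T ⊕ T = True ✓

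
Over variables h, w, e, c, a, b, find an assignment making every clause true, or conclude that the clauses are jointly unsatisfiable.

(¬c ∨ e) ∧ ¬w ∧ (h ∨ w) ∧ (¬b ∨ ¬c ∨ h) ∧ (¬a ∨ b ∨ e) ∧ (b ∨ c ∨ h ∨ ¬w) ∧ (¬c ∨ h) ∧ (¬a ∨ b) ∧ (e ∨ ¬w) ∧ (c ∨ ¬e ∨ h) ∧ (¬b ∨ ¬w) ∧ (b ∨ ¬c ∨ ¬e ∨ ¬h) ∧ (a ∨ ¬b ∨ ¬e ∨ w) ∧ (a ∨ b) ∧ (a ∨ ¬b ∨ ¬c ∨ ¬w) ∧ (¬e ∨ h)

Unit clause (¬w) forces w = False.
In (h ∨ w) only h is left, so h = True.
Set e = True.
Set c = False.
Try a = False:
  (a ∨ ¬b ∨ ¬e ∨ w) forces b = False.
  clause (a ∨ b) is falsified — backtrack.
So a = True.
  then (¬a ∨ b) forces b = True.
All clauses satisfied.

h: True, w: False, e: True, c: False, a: True, b: True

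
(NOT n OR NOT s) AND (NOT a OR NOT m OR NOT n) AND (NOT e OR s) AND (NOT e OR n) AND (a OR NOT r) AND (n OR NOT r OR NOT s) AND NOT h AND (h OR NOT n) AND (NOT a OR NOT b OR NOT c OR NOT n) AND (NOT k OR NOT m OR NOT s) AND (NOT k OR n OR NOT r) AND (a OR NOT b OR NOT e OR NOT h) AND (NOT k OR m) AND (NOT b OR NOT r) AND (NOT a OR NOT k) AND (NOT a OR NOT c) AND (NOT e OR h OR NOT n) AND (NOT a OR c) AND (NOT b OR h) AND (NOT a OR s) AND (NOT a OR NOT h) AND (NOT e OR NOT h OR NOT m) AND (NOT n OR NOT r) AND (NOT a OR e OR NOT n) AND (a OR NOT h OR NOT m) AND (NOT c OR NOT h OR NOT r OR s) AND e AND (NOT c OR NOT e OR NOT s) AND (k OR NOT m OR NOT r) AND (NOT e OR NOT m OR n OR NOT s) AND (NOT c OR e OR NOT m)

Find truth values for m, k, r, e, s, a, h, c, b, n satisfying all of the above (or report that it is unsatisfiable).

UNSATISFIABLE

Case e = True:
  (NOT e OR s) forces s = True.
  (NOT n OR NOT s) forces n = False.
  Clause (NOT e OR n) is falsified — contradiction.
Case e = False:
  Clause (e) is falsified — contradiction.
Both cases fail, so the formula is unsatisfiable.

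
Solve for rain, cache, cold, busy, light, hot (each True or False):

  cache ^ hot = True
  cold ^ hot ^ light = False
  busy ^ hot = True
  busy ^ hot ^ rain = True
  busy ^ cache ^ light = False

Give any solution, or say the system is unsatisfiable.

rain = False; cache = False; cold = True; busy = False; light = False; hot = True

cache ^ hot = F ^ T = True ✓
cold ^ hot ^ light = T ^ T ^ F = False ✓
busy ^ hot = F ^ T = True ✓
busy ^ hot ^ rain = F ^ T ^ F = True ✓
busy ^ cache ^ light = F ^ F ^ F = False ✓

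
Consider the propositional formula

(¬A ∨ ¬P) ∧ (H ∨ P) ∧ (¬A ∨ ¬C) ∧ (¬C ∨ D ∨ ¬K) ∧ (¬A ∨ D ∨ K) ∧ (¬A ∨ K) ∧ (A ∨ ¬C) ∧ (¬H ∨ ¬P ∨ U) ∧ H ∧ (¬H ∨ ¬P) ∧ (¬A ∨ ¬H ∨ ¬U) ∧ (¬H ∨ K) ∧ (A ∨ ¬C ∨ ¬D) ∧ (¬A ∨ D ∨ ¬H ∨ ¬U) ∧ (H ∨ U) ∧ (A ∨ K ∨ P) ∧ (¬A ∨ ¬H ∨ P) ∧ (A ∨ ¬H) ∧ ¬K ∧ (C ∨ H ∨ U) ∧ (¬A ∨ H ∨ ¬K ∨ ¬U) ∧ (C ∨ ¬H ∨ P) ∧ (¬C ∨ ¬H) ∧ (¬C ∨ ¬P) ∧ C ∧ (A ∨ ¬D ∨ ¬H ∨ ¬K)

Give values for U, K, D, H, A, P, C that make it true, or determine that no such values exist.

UNSATISFIABLE

Case C = True:
  (¬A ∨ ¬C) forces A = False.
  Clause (A ∨ ¬C) is falsified — contradiction.
Case C = False:
  Clause (C) is falsified — contradiction.
Both cases fail, so the formula is unsatisfiable.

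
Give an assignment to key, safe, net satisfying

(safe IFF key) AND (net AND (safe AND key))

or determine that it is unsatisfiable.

key=T; safe=T; net=T

  safe IFF key = True
  net AND (safe AND key) = True
    safe AND key = True
Both conjuncts True, so the formula holds.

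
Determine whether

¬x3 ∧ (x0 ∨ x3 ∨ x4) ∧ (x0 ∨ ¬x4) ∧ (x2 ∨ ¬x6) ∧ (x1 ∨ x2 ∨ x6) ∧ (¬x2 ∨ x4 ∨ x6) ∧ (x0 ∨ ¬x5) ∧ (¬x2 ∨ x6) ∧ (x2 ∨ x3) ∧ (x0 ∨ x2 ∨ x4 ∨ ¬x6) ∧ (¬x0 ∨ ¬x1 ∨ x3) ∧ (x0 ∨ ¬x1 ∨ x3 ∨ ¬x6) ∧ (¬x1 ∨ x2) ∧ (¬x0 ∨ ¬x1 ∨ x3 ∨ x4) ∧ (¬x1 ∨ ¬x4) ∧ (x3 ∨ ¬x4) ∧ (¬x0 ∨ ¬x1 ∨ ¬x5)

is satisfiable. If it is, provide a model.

Unit clause (¬x3) forces x3 = False.
In (x2 ∨ x3) only x2 is left, so x2 = True.
In (x3 ∨ ¬x4) only ¬x4 is left, so x4 = False.
In (x0 ∨ x3 ∨ x4) only x0 is left, so x0 = True.
In (¬x2 ∨ x4 ∨ x6) only x6 is left, so x6 = True.
In (¬x0 ∨ ¬x1 ∨ x3) only ¬x1 is left, so x1 = False.
Set x5 = False.
All clauses satisfied.

x0: True; x1: False; x2: True; x3: False; x4: False; x5: False; x6: True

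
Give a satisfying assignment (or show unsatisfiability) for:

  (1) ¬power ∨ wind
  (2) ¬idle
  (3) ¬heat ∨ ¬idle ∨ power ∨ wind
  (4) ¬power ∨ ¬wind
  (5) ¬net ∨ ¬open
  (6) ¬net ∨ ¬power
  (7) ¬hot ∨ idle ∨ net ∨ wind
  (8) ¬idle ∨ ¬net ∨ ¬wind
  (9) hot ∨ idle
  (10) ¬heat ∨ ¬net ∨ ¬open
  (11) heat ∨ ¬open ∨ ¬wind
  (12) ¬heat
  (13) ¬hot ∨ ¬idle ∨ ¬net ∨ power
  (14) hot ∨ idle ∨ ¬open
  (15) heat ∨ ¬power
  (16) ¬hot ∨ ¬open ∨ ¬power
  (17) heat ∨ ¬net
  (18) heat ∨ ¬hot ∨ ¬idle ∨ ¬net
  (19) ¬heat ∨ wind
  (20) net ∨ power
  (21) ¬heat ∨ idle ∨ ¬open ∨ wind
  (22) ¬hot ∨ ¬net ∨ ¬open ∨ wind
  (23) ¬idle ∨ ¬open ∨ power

The formula is unsatisfiable.

Case idle = True:
  Clause (¬idle) is falsified — contradiction.
Case idle = False:
  (hot ∨ idle) forces hot = True.
  (¬heat) forces heat = False.
  (heat ∨ ¬power) forces power = False.
  (heat ∨ ¬net) forces net = False.
  Clause (net ∨ power) is falsified — contradiction.
Both cases fail, so the formula is unsatisfiable.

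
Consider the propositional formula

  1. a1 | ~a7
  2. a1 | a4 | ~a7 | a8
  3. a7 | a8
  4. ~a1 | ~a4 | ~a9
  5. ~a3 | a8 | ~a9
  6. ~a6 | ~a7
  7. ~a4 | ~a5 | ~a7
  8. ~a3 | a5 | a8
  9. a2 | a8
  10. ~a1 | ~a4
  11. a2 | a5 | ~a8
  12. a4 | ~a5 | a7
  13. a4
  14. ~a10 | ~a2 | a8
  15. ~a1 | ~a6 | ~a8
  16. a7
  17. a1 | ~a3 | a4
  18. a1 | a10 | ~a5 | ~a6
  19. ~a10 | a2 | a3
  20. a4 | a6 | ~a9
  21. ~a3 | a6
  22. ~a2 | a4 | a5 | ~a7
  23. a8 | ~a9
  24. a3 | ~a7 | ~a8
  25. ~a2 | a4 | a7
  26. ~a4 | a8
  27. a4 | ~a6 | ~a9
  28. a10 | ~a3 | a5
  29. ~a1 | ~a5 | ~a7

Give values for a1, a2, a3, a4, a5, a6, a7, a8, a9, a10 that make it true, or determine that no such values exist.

Unsatisfiable — no assignment works.

Case a1 = True:
  (~a1 | ~a4) forces a4 = False.
  Clause (a4) is falsified — contradiction.
Case a1 = False:
  (a1 | ~a7) forces a7 = False.
  Clause (a7) is falsified — contradiction.
Both cases fail, so the formula is unsatisfiable.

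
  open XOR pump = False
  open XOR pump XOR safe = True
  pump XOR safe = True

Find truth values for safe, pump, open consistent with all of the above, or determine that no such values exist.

safe = True, pump = False, open = False

open XOR pump = F XOR F = False ✓
open XOR pump XOR safe = F XOR F XOR T = True ✓
pump XOR safe = F XOR T = True ✓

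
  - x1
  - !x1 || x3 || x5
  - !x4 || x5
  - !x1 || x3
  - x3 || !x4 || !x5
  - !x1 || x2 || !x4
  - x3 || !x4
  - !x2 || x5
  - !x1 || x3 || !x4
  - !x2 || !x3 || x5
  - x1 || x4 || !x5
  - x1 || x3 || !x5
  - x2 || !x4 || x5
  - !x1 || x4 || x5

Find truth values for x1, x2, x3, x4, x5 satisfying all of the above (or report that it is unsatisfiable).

x1=T, x2=F, x3=T, x4=F, x5=T

Unit clause (x1) forces x1 = True.
In (!x1 || x3) only x3 is left, so x3 = True.
Set x2 = False.
  then (!x1 || x2 || !x4) forces x4 = False.
  then (!x1 || x4 || x5) forces x5 = True.
All clauses satisfied.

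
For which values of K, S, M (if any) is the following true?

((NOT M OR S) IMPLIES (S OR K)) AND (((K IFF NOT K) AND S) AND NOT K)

Unsatisfiable

The conjunct K IFF NOT K is unsatisfiable on its own:
  K=F: evaluates to False.
  K=T: evaluates to False.
So the whole conjunction is unsatisfiable.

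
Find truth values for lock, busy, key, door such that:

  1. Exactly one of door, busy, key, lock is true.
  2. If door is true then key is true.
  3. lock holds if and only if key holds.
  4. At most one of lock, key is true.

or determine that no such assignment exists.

lock: False; busy: True; key: False; door: False

  (1) {door, busy, key, lock}: 1 true — exactly one ✓
  (2) door=F ⇒ key: vacuous ✓
  (3) lock=F, key=F — same ✓
  (4) {lock, key}: 0 true — at most one ✓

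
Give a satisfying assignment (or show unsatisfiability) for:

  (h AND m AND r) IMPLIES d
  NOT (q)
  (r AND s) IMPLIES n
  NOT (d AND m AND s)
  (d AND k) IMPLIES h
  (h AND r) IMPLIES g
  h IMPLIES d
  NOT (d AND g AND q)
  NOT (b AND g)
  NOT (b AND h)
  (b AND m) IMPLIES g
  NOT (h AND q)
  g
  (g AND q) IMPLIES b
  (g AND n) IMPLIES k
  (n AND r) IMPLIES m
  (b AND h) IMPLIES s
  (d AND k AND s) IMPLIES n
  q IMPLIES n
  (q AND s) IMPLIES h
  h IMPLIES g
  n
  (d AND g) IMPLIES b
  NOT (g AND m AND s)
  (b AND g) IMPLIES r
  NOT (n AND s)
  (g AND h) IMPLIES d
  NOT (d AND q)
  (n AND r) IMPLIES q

Unit clause (NOT q) forces q = False.
Unit clause (n) forces n = True.
Unit clause (g) forces g = True.
In (NOT n OR NOT s) only NOT s is left, so s = False.
In (NOT g OR k OR NOT n) only k is left, so k = True.
In (NOT n OR q OR NOT r) only NOT r is left, so r = False.
In (NOT b OR NOT g) only NOT b is left, so b = False.
In (b OR NOT d OR NOT g) only NOT d is left, so d = False.
In (d OR NOT h) only NOT h is left, so h = False.
Set m = True.
All clauses satisfied.

g = True; n = True; d = False; q = False; b = False; k = True; h = False; m = True; r = False; s = False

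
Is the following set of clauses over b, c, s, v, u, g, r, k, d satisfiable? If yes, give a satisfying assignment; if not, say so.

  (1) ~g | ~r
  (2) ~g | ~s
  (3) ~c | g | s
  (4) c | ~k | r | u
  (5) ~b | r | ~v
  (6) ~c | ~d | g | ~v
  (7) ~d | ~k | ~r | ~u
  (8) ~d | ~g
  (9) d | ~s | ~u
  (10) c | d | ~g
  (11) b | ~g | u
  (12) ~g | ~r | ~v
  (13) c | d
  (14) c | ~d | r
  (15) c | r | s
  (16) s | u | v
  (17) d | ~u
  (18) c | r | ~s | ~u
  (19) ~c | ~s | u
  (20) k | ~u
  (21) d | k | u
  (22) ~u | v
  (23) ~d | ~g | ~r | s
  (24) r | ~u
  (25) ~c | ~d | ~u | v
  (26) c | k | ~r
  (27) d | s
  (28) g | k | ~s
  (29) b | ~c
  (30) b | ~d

b = True, c = False, s = True, v = False, u = False, g = False, r = True, k = True, d = True

Try b = False:
  (b | ~c) forces c = False.
  (c | d) forces d = True.
  clause (b | ~d) is falsified — backtrack.
So b = True.
Set c = False.
  then (c | d) forces d = True.
  then (c | ~d | r) forces r = True.
  then (c | k | ~r) forces k = True.
  then (~g | ~r) forces g = False.
  then (~d | ~k | ~r | ~u) forces u = False.
Set s = True.
Set v = False.
All clauses satisfied.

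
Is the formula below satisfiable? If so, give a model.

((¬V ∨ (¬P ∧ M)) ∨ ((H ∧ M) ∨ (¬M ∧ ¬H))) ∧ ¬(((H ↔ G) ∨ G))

P = False; M = True; V = False; H = True; G = False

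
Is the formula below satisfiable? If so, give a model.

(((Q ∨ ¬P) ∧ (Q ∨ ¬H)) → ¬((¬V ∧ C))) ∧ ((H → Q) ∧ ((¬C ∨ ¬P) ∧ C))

C = True, Q = True, H = False, P = False, V = True

  ((Q ∨ ¬P) ∧ (Q ∨ ¬H)) → ¬((¬V ∧ C)) = True
    (Q ∨ ¬P) ∧ (Q ∨ ¬H) = True
      Q ∨ ¬P = True
        ¬P = True
      Q ∨ ¬H = True
        ¬H = True
    ¬((¬V ∧ C)) = True
      ¬V ∧ C = False
        ¬V = False
  (H → Q) ∧ ((¬C ∨ ¬P) ∧ C) = True
    H → Q = True
    (¬C ∨ ¬P) ∧ C = True
      ¬C ∨ ¬P = True
        ¬C = False
        ¬P = True
Both conjuncts True, so the formula holds.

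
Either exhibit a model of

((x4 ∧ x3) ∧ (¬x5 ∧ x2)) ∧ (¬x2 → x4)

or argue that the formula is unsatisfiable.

x2: True; x3: True; x4: True; x5: False

  (x4 ∧ x3) ∧ (¬x5 ∧ x2) = True
    x4 ∧ x3 = True
    ¬x5 ∧ x2 = True
      ¬x5 = True
  ¬x2 → x4 = True
    ¬x2 = False
Both conjuncts True, so the formula holds.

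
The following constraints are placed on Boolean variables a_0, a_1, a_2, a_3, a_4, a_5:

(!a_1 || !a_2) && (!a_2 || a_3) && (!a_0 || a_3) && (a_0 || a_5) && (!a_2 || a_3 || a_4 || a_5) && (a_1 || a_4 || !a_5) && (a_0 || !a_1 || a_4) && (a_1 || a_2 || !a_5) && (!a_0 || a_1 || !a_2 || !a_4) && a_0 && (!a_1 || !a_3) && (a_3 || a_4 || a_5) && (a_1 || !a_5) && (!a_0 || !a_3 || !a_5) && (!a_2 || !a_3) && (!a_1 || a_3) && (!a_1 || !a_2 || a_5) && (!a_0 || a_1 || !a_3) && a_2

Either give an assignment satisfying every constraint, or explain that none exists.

Case a_0 = True:
  (!a_0 || a_3) forces a_3 = True.
  (!a_1 || !a_3) forces a_1 = False.
  Clause (!a_0 || a_1 || !a_3) is falsified — contradiction.
Case a_0 = False:
  Clause (a_0) is falsified — contradiction.
Both cases fail, so the formula is unsatisfiable.

Unsatisfiable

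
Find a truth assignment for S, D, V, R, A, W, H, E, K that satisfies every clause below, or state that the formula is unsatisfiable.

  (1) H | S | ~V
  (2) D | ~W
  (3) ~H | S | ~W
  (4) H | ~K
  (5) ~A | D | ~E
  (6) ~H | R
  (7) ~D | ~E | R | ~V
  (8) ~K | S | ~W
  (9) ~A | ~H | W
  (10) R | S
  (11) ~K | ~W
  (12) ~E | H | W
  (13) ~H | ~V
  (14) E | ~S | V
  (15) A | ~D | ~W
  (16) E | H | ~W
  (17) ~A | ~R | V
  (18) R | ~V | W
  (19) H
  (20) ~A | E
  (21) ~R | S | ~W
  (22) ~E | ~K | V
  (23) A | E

Unit clause (H) forces H = True.
In (~H | R) only R is left, so R = True.
In (~H | ~V) only ~V is left, so V = False.
In (~A | ~R | V) only ~A is left, so A = False.
In (A | E) only E is left, so E = True.
In (~E | ~K | V) only ~K is left, so K = False.
Set S = True.
Set D = True.
  then (A | ~D | ~W) forces W = False.
All clauses satisfied.

S = True; D = True; V = False; R = True; A = False; W = False; H = True; E = True; K = False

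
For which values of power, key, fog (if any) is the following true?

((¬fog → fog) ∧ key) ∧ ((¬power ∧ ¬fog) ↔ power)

power = False; key = True; fog = True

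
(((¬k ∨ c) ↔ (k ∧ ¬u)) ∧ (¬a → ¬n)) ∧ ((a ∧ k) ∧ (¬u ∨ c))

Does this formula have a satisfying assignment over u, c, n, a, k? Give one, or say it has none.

u = False, c = True, n = True, a = True, k = True

  ((¬k ∨ c) ↔ (k ∧ ¬u)) ∧ (¬a → ¬n) = True
    (¬k ∨ c) ↔ (k ∧ ¬u) = True
      ¬k ∨ c = True
        ¬k = False
      k ∧ ¬u = True
        ¬u = True
    ¬a → ¬n = True
      ¬a = False
      ¬n = False
  (a ∧ k) ∧ (¬u ∨ c) = True
    a ∧ k = True
    ¬u ∨ c = True
      ¬u = True
Both conjuncts True, so the formula holds.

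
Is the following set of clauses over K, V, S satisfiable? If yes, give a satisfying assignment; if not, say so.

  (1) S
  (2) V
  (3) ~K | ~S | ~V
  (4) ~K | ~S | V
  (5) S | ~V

Unit clause (S) forces S = True.
Unit clause (V) forces V = True.
In (~K | ~S | ~V) only ~K is left, so K = False.
Check each clause:
  (S): S holds.
  (V): V holds.
  (~K | ~S | ~V): ~K holds.
  (~K | ~S | V): ~K holds.
  (S | ~V): S holds.
All clauses satisfied.

K = False, V = True, S = True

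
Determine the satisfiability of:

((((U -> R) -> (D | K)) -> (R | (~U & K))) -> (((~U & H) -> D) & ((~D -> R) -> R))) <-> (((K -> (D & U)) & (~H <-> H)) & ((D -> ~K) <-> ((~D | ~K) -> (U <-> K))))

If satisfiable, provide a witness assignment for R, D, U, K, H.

R = False, D = True, U = False, K = True, H = True

  ((((U -> R) -> (D | K)) -> (R | (~U & K))) -> (((~U & H) -> D) & ((~D -> R) -> R))) <-> (((K -> (D & U)) & (~H <-> H)) & ((D -> ~K) <-> ((~D | ~K) -> (U <-> K)))) = True
    (((U -> R) -> (D | K)) -> (R | (~U & K))) -> (((~U & H) -> D) & ((~D -> R) -> R)) = False
      ((U -> R) -> (D | K)) -> (R | (~U & K)) = True
        (U -> R) -> (D | K) = True
          U -> R = True
          D | K = True
        R | (~U & K) = True
          ~U & K = True
            ~U = True
      ((~U & H) -> D) & ((~D -> R) -> R) = False
        (~U & H) -> D = True
          ~U & H = True
            ~U = True
        (~D -> R) -> R = False
          ~D -> R = True
            ~D = False
    ((K -> (D & U)) & (~H <-> H)) & ((D -> ~K) <-> ((~D | ~K) -> (U <-> K))) = False
      (K -> (D & U)) & (~H <-> H) = False
        K -> (D & U) = False
          D & U = False
        ~H <-> H = False
          ~H = False
      (D -> ~K) <-> ((~D | ~K) -> (U <-> K)) = False
        D -> ~K = False
          ~K = False
        (~D | ~K) -> (U <-> K) = True
          ~D | ~K = False
            ~D = False
            ~K = False
          U <-> K = False
The formula evaluates to True.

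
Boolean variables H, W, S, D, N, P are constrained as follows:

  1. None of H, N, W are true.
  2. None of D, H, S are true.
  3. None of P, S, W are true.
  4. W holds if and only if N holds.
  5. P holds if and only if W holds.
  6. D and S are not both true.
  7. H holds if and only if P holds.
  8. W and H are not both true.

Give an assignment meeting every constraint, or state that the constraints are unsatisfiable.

H = False; W = False; S = False; D = False; N = False; P = False

  (1) {H, N, W}: 0 true — none ✓
  (2) {D, H, S}: 0 true — none ✓
  (3) {P, S, W}: 0 true — none ✓
  (4) W=F, N=F — same ✓
  (5) P=F, W=F — same ✓
  (6) D=F, S=F — not both ✓
  (7) H=F, P=F — same ✓
  (8) W=F, H=F — not both ✓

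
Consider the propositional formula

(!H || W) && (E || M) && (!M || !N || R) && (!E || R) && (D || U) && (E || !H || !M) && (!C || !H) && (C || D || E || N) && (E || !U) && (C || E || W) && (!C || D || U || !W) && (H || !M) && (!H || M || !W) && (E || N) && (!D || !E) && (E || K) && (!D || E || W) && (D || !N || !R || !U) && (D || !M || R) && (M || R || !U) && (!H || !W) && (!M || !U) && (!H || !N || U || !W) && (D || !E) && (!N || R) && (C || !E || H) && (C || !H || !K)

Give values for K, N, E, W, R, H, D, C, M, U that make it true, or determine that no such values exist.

The formula is unsatisfiable.

Case E = True:
  (!E || R) forces R = True.
  (!D || !E) forces D = False.
  Clause (D || !E) is falsified — contradiction.
Case E = False:
  (E || M) forces M = True.
  (E || !H || !M) forces H = False.
  Clause (H || !M) is falsified — contradiction.
Both cases fail, so the formula is unsatisfiable.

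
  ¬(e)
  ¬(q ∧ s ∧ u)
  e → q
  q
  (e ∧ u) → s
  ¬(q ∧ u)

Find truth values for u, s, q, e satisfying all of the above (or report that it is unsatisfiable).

u = False, s = True, q = True, e = False

Unit clause (q) forces q = True.
Unit clause (¬e) forces e = False.
In (¬q ∨ ¬u) only ¬u is left, so u = False.
Set s = True.
Check each clause:
  (q): q holds.
  (¬e): ¬e holds.
  (¬e ∨ q): ¬e holds.
  (¬e ∨ s ∨ ¬u): ¬e holds.
  (¬q ∨ ¬s ∨ ¬u): ¬u holds.
  (¬q ∨ ¬u): ¬u holds.
All clauses satisfied.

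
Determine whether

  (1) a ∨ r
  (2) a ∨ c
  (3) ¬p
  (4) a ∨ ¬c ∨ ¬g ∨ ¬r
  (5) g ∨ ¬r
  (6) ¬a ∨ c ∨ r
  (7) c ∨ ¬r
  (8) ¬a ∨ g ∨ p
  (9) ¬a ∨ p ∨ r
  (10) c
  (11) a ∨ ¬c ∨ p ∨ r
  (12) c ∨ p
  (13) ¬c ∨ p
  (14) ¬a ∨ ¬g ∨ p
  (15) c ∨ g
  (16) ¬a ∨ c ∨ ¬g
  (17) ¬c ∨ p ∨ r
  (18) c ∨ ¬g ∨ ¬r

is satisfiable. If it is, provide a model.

UNSATISFIABLE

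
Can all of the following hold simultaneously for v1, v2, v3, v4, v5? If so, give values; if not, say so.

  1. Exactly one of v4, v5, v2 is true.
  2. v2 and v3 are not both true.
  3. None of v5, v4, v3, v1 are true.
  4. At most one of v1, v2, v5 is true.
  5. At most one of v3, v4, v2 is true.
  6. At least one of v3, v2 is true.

v1 = False; v2 = True; v3 = False; v4 = False; v5 = False

  (1) {v4, v5, v2}: 1 true — exactly one ✓
  (2) v2=T, v3=F — not both ✓
  (3) {v5, v4, v3, v1}: 0 true — none ✓
  (4) {v1, v2, v5}: 1 true — at most one ✓
  (5) {v3, v4, v2}: 1 true — at most one ✓
  (6) {v3, v2}: 1 true — at least one ✓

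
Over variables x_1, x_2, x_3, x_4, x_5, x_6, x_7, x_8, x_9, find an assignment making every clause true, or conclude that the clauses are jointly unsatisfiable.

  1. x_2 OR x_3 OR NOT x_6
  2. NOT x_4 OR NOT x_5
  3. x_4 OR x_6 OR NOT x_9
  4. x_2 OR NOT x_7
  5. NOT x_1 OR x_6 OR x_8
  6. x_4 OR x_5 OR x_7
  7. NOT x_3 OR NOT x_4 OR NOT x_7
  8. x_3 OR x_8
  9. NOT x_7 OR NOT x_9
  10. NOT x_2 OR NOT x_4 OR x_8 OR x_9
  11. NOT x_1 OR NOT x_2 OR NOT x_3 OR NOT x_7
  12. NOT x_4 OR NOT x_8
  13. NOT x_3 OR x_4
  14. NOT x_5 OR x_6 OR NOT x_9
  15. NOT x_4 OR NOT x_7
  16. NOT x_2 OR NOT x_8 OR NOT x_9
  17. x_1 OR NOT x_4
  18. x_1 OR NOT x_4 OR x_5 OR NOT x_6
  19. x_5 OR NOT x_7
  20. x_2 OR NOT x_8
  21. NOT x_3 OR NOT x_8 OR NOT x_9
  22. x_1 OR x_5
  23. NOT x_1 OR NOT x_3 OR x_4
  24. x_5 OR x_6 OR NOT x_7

x_1 = True, x_2 = True, x_3 = False, x_4 = False, x_5 = True, x_6 = False, x_7 = True, x_8 = True, x_9 = False

Set x_1 = True.
Set x_2 = True.
Set x_3 = False.
  then (x_3 OR x_8) forces x_8 = True.
  then (NOT x_4 OR NOT x_8) forces x_4 = False.
  then (NOT x_2 OR NOT x_8 OR NOT x_9) forces x_9 = False.
Try x_5 = False:
  (x_4 OR x_5 OR x_7) forces x_7 = True.
  clause (x_5 OR NOT x_7) is falsified — backtrack.
So x_5 = True.
Set x_6 = False.
Set x_7 = True.
All clauses satisfied.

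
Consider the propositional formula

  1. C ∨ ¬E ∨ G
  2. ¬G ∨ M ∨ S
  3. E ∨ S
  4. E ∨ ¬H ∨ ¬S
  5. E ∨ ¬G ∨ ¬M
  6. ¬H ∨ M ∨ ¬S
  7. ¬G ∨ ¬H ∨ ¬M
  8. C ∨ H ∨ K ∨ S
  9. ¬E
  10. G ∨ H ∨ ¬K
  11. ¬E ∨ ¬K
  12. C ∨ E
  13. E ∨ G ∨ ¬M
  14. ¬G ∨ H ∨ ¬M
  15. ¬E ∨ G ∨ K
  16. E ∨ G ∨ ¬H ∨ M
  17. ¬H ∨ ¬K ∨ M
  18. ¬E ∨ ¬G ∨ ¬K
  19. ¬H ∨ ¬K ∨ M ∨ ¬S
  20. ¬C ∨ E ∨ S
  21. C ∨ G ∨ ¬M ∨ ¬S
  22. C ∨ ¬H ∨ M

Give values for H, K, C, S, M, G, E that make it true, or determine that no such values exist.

Unit clause (¬E) forces E = False.
In (C ∨ E) only C is left, so C = True.
In (¬C ∨ E ∨ S) only S is left, so S = True.
In (E ∨ ¬H ∨ ¬S) only ¬H is left, so H = False.
Set K = False.
Try M = True:
  (E ∨ ¬G ∨ ¬M) forces G = False.
  clause (E ∨ G ∨ ¬M) is falsified — backtrack.
So M = False.
Set G = False.
All clauses satisfied.

H=F, K=F, C=T, S=T, M=F, G=F, E=F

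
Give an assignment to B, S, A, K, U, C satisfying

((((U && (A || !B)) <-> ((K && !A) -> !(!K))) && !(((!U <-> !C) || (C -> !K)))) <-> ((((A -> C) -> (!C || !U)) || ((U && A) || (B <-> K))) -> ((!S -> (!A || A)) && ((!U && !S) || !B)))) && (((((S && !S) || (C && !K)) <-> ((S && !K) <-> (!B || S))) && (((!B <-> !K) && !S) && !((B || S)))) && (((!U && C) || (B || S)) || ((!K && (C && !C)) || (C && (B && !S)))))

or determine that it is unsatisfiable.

Case B = True: the conjunct !((B || S)) becomes !((True || S)) = False.
Case B = False: the formula simplifies to (((U <-> ((K && !A) -> !(!K))) && !(((!U <-> !C) || (C -> !K)))) <-> ((((A -> C) -> (!C || !U)) || ((U && A) || !K)) -> (!S -> (!A || A)))) && (((((S && !S) || (C && !K)) <-> (S && !K)) && ((!K && !S) && !S)) && (((!U && C) || S) || (!K && (C && !C)))).
  K = True: the conjunct !K is False.
  K = False: simplifies to !((!S -> (!A || A))) && (((((S && !S) || C) <-> S) && (!S && !S)) && (((!U && C) || S) || (C && !C))).
    A = True: the conjunct !((!S -> (!A || A))) becomes !((!S -> True)) = False.
    A = False: the conjunct !((!S -> (!A || A))) becomes !((!S -> True)) = False.
Both cases fail — unsatisfiable.

Unsatisfiable — no assignment works.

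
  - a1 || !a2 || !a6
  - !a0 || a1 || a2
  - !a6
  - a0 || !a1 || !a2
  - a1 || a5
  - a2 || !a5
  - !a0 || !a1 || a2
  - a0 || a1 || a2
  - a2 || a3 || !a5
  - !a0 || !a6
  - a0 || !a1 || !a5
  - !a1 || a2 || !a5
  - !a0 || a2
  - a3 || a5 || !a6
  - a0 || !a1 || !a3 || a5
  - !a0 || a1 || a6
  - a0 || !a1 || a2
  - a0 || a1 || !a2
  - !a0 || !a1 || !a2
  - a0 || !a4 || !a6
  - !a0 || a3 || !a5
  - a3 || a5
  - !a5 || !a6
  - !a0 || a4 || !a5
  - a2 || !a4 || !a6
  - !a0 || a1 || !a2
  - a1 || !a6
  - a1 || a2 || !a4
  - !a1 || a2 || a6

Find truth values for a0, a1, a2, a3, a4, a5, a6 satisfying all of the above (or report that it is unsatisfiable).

Case a1 = True:
  (!a6) forces a6 = False.
  (!a1 || a2 || a6) forces a2 = True.
  (a0 || !a1 || !a2) forces a0 = True.
  Clause (!a0 || !a1 || !a2) is falsified — contradiction.
Case a1 = False:
  (!a6) forces a6 = False.
  (a1 || a5) forces a5 = True.
  (a2 || !a5) forces a2 = True.
  (!a0 || a1 || a6) forces a0 = False.
  Clause (a0 || a1 || !a2) is falsified — contradiction.
Both cases fail, so the formula is unsatisfiable.

Unsatisfiable — no assignment works.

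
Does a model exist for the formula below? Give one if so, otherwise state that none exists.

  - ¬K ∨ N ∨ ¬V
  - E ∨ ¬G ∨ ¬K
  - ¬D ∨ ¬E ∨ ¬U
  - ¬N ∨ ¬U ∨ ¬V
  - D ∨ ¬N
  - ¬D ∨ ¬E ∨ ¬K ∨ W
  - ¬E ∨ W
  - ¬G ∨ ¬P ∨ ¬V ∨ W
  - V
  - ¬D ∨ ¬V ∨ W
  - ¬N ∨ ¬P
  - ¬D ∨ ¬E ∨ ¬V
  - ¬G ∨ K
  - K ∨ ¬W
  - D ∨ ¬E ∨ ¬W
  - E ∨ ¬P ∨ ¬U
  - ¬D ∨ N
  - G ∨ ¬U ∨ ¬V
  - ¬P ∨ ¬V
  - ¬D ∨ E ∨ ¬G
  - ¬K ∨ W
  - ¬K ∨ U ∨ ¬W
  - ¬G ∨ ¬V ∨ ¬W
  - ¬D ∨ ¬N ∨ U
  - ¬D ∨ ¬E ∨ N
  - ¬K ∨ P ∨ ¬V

P = False, N = False, K = False, U = False, E = False, W = False, G = False, V = True, D = False

Unit clause (V) forces V = True.
In (¬P ∨ ¬V) only ¬P is left, so P = False.
In (¬K ∨ P ∨ ¬V) only ¬K is left, so K = False.
In (¬G ∨ K) only ¬G is left, so G = False.
In (K ∨ ¬W) only ¬W is left, so W = False.
In (G ∨ ¬U ∨ ¬V) only ¬U is left, so U = False.
In (¬E ∨ W) only ¬E is left, so E = False.
In (¬D ∨ ¬V ∨ W) only ¬D is left, so D = False.
In (D ∨ ¬N) only ¬N is left, so N = False.
All clauses satisfied.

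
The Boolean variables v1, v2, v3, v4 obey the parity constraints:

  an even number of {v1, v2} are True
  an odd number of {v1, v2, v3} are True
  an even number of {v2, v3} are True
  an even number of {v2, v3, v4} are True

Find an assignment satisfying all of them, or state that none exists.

v1=T, v2=T, v3=T, v4=F

{v1, v2}: 2 true → even ✓
{v1, v2, v3}: 3 true → odd ✓
{v2, v3}: 2 true → even ✓
{v2, v3, v4}: 2 true → even ✓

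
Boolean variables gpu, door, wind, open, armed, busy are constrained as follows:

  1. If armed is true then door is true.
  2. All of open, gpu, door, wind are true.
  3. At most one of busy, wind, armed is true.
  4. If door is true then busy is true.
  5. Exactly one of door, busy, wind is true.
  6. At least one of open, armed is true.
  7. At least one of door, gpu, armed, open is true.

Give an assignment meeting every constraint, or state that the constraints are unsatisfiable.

Unsatisfiable — no assignment works.

Case door = True:
  (2) forces open = True.
  (2) forces gpu = True.
  (2) forces wind = True.
  Constraint (5) is violated (door=T, wind=T) — contradiction.
Case door = False:
  Constraint (2) is violated (door=F) — contradiction.
Both cases fail — unsatisfiable.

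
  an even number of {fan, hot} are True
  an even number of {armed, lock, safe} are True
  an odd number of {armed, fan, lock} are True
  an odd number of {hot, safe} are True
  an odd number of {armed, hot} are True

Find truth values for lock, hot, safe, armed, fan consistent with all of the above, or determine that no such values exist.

lock=F; hot=F; safe=T; armed=T; fan=F

{fan, hot}: 0 true → even ✓
{armed, lock, safe}: 2 true → even ✓
{armed, fan, lock}: 1 true → odd ✓
{hot, safe}: 1 true → odd ✓
{armed, hot}: 1 true → odd ✓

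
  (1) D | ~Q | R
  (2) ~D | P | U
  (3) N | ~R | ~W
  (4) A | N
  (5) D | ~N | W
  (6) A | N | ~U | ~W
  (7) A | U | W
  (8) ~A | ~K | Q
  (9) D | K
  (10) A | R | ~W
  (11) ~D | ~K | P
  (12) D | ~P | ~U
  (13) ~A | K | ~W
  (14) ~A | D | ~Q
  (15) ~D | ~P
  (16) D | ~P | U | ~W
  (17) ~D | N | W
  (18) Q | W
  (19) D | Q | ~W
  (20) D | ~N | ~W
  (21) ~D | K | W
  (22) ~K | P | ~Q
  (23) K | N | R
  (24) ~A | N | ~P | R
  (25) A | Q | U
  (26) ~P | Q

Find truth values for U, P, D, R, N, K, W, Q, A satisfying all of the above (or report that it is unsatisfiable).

U = True; P = False; D = True; R = True; N = True; K = False; W = True; Q = False; A = False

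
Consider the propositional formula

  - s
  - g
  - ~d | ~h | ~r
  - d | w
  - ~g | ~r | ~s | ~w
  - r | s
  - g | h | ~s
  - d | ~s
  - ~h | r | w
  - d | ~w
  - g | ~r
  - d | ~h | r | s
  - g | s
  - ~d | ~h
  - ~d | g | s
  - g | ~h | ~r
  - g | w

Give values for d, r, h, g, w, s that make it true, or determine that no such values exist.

Unit clause (s) forces s = True.
Unit clause (g) forces g = True.
In (d | ~s) only d is left, so d = True.
In (~d | ~h) only ~h is left, so h = False.
Set r = False.
Set w = False.
All clauses satisfied.

d = True, r = False, h = False, g = True, w = False, s = True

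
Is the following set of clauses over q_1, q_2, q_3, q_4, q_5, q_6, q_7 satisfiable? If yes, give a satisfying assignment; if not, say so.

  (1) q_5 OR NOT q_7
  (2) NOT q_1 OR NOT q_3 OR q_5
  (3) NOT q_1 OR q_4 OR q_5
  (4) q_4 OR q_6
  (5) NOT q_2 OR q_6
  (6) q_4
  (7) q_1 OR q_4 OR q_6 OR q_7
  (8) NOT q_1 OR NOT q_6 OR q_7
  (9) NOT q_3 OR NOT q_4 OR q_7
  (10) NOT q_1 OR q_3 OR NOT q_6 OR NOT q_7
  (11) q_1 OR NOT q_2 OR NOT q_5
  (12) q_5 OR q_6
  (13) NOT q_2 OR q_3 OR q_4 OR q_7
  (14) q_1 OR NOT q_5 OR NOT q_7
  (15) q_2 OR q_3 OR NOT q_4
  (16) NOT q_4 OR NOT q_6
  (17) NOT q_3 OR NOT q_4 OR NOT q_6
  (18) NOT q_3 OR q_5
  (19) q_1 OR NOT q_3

Unit clause (q_4) forces q_4 = True.
In (NOT q_4 OR NOT q_6) only NOT q_6 is left, so q_6 = False.
In (NOT q_2 OR q_6) only NOT q_2 is left, so q_2 = False.
In (q_5 OR q_6) only q_5 is left, so q_5 = True.
In (q_2 OR q_3 OR NOT q_4) only q_3 is left, so q_3 = True.
In (q_1 OR NOT q_3) only q_1 is left, so q_1 = True.
In (NOT q_3 OR NOT q_4 OR q_7) only q_7 is left, so q_7 = True.
All clauses satisfied.

q_1 = True, q_2 = False, q_3 = True, q_4 = True, q_5 = True, q_6 = False, q_7 = True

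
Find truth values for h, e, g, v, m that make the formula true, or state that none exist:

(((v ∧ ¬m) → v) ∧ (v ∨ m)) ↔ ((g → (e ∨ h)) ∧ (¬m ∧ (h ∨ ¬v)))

h = True, e = False, g = False, v = True, m = False

  (((v ∧ ¬m) → v) ∧ (v ∨ m)) ↔ ((g → (e ∨ h)) ∧ (¬m ∧ (h ∨ ¬v))) = True
    ((v ∧ ¬m) → v) ∧ (v ∨ m) = True
      (v ∧ ¬m) → v = True
        v ∧ ¬m = True
          ¬m = True
      v ∨ m = True
    (g → (e ∨ h)) ∧ (¬m ∧ (h ∨ ¬v)) = True
      g → (e ∨ h) = True
        e ∨ h = True
      ¬m ∧ (h ∨ ¬v) = True
        ¬m = True
        h ∨ ¬v = True
          ¬v = False
The formula evaluates to True.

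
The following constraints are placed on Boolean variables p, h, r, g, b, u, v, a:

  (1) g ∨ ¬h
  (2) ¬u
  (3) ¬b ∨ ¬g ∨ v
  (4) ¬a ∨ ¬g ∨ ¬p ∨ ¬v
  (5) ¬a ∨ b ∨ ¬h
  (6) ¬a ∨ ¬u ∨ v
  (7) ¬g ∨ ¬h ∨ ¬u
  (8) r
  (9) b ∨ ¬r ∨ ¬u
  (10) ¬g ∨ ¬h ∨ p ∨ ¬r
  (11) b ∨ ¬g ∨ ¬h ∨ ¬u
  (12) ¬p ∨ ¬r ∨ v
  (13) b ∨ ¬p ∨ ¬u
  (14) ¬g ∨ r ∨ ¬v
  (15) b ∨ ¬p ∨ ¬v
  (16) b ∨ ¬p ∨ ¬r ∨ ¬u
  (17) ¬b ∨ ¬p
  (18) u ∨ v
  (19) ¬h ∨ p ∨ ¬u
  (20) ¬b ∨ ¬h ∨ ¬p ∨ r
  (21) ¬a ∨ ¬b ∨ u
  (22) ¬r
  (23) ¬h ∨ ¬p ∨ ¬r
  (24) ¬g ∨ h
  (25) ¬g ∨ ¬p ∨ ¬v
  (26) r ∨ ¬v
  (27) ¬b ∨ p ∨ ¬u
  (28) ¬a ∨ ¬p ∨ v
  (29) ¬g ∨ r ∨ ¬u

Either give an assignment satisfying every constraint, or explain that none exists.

Case r = True:
  Clause (¬r) is falsified — contradiction.
Case r = False:
  Clause (r) is falsified — contradiction.
Both cases fail, so the formula is unsatisfiable.

Unsatisfiable — no assignment works.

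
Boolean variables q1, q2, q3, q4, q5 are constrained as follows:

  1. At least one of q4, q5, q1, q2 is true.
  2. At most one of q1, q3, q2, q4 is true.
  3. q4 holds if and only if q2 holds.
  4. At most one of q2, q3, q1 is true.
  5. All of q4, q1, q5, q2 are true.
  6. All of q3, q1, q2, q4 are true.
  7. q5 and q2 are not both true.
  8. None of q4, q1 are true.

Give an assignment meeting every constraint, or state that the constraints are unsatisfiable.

Case q1 = True:
  Constraint (8) is violated (q1=T) — contradiction.
Case q1 = False:
  Constraint (5) is violated (q1=F) — contradiction.
Both cases fail — unsatisfiable.

The formula is unsatisfiable.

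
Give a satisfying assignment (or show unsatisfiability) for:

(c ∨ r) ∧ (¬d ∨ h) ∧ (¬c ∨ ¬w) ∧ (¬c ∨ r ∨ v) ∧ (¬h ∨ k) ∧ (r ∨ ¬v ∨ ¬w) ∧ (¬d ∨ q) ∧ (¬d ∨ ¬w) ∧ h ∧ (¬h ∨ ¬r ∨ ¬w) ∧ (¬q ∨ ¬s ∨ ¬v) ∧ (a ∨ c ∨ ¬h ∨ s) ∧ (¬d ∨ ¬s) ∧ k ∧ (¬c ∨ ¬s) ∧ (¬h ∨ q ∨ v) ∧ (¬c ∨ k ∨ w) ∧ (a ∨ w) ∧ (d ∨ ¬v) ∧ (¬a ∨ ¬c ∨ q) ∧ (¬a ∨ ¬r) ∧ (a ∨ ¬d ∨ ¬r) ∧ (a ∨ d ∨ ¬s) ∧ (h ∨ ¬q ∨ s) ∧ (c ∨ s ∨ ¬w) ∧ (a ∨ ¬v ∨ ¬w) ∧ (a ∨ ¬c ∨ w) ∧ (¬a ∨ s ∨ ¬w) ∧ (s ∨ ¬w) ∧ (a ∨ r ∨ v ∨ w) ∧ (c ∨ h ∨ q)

Unit clause (h) forces h = True.
Unit clause (k) forces k = True.
Try a = False:
  (a ∨ w) forces w = True.
  (¬c ∨ ¬w) forces c = False.
  (c ∨ r) forces r = True.
  clause (¬h ∨ ¬r ∨ ¬w) is falsified — backtrack.
So a = True.
  then (¬a ∨ ¬r) forces r = False.
  then (c ∨ r) forces c = True.
  then (¬c ∨ ¬w) forces w = False.
  then (¬c ∨ r ∨ v) forces v = True.
  then (¬c ∨ ¬s) forces s = False.
  then (d ∨ ¬v) forces d = True.
  then (¬a ∨ ¬c ∨ q) forces q = True.
All clauses satisfied.

k = True, a = True, v = True, w = False, c = True, q = True, h = True, d = True, r = False, s = False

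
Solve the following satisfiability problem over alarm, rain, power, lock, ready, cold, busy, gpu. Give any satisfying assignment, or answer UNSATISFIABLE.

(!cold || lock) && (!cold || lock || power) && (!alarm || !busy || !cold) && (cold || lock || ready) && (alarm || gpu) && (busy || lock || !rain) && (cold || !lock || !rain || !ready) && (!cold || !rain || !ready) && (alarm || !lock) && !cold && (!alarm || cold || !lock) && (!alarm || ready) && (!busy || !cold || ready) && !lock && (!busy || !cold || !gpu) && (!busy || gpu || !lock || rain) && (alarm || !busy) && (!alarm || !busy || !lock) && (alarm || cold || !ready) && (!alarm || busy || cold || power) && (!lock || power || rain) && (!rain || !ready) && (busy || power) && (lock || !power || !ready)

alarm=T; rain=F; power=F; lock=F; ready=T; cold=F; busy=T; gpu=T

Unit clause (!cold) forces cold = False.
Unit clause (!lock) forces lock = False.
In (cold || lock || ready) only ready is left, so ready = True.
In (alarm || cold || !ready) only alarm is left, so alarm = True.
In (!rain || !ready) only !rain is left, so rain = False.
In (lock || !power || !ready) only !power is left, so power = False.
In (!alarm || busy || cold || power) only busy is left, so busy = True.
Set gpu = True.
All clauses satisfied.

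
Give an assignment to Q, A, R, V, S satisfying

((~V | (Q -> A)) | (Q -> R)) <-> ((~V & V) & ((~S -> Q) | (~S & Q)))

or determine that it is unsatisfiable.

Q=T, A=F, R=F, V=T, S=F

  ((~V | (Q -> A)) | (Q -> R)) <-> ((~V & V) & ((~S -> Q) | (~S & Q))) = True
    (~V | (Q -> A)) | (Q -> R) = False
      ~V | (Q -> A) = False
        ~V = False
        Q -> A = False
      Q -> R = False
    (~V & V) & ((~S -> Q) | (~S & Q)) = False
      ~V & V = False
        ~V = False
      (~S -> Q) | (~S & Q) = True
        ~S -> Q = True
          ~S = True
        ~S & Q = True
          ~S = True
The formula evaluates to True.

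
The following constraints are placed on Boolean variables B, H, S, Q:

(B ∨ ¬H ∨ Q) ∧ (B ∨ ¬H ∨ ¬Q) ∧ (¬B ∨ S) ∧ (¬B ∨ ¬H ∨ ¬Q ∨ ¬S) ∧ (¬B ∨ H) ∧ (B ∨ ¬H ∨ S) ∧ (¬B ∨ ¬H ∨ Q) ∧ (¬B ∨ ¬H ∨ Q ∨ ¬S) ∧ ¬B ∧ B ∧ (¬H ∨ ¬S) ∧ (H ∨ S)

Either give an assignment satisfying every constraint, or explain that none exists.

Case B = True:
  Clause (¬B) is falsified — contradiction.
Case B = False:
  Clause (B) is falsified — contradiction.
Both cases fail, so the formula is unsatisfiable.

UNSATISFIABLE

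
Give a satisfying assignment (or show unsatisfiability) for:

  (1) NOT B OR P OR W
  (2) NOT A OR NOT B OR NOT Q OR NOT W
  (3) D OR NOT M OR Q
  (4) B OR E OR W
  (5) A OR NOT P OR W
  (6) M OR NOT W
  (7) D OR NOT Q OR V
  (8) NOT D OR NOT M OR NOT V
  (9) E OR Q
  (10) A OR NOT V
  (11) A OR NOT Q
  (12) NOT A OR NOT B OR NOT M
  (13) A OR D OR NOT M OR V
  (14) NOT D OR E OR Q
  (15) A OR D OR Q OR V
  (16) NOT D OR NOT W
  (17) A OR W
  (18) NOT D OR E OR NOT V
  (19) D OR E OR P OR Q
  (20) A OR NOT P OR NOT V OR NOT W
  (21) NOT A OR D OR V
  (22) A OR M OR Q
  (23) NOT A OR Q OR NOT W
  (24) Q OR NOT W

D: False, V: True, M: False, B: True, P: True, A: True, Q: True, W: False, E: True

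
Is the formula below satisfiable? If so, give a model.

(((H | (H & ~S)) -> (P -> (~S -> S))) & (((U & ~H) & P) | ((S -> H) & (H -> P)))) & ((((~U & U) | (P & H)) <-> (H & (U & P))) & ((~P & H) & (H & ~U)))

The formula is unsatisfiable.

Case P = True: the conjunct ~P is False.
Case P = False: the formula simplifies to ((S -> H) & ~H) & (~((~U & U)) & (H & (H & ~U))).
  H = True: the conjunct ~H is False.
  H = False: the conjunct H is False.
Both cases fail — unsatisfiable.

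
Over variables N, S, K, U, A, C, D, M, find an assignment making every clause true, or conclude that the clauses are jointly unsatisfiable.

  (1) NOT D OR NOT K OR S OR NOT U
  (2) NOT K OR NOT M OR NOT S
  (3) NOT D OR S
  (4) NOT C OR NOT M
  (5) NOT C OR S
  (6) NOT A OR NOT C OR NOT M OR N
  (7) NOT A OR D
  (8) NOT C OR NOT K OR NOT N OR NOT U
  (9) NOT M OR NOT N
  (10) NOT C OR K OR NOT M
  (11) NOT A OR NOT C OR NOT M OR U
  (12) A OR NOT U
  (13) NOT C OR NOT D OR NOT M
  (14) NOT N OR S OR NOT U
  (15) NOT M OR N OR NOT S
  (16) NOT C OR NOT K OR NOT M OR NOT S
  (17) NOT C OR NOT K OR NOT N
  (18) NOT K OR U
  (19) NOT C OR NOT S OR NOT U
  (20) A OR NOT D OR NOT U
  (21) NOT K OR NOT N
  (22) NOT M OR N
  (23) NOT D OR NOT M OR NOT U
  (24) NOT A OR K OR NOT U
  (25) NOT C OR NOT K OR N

N: False, S: True, K: False, U: False, A: False, C: False, D: False, M: False

Set N = False.
  then (NOT M OR N) forces M = False.
Set S = True.
Set K = False.
Try U = True:
  (A OR NOT U) forces A = True.
  clause (NOT A OR K OR NOT U) is falsified — backtrack.
So U = False.
Set A = False.
Set C = False.
Set D = False.
All clauses satisfied.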